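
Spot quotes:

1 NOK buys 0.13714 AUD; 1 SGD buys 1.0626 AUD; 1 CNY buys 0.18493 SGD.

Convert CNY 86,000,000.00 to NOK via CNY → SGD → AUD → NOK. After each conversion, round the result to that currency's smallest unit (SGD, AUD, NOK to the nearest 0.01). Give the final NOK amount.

NOK 123,228,592.31

CNY 86,000,000.00 × 0.18493 = SGD 15,903,980.00
SGD 15,903,980.00 × 1.0626 = AUD 16,899,569.15
AUD 16,899,569.15 ÷ 0.13714 = NOK 123,228,592.31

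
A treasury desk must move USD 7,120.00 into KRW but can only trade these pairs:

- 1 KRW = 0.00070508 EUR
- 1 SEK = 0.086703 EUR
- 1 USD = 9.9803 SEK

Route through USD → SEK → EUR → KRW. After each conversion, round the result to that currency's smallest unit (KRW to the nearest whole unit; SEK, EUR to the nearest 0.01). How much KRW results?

USD 7,120.00 × 9.9803 = SEK 71,059.74
SEK 71,059.74 × 0.086703 = EUR 6,161.09
EUR 6,161.09 ÷ 0.00070508 = KRW 8,738,143

KRW 8,738,143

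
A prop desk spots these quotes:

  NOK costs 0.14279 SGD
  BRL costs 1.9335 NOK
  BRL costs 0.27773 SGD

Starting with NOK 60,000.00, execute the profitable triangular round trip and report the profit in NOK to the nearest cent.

Profitable loop is NOK → BRL → SGD → NOK:
NOK 60,000.00 ÷ 1.9335 = BRL 31,031.81
BRL 31,031.81 × 0.27773 = SGD 8,618.46
SGD 8,618.46 ÷ 0.14279 = NOK 60,357.62
Profit = NOK 60,357.62 − NOK 60,000.00

Profit: NOK 357.62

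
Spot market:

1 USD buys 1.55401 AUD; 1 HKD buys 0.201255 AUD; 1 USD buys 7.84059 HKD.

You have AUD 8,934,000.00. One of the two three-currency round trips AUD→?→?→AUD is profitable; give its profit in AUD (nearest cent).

Profitable loop is AUD → USD → HKD → AUD:
AUD 8,934,000.00 ÷ 1.55401 = USD 5,748,997.75
USD 5,748,997.75 × 7.84059 = HKD 45,075,534.30
HKD 45,075,534.30 × 0.201255 = AUD 9,071,676.66
Profit = AUD 9,071,676.66 − AUD 8,934,000.00

Profit: AUD 137,676.66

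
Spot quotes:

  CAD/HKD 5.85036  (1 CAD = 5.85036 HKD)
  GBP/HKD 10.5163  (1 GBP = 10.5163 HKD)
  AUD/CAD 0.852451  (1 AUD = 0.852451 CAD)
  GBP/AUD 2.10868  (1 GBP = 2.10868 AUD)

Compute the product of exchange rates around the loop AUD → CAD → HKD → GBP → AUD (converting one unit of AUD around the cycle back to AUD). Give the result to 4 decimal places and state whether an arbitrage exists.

Around AUD → CAD → HKD → GBP → AUD: 1 × 0.852451 × 5.85036 ÷ 10.5163 × 2.10868 = 0.999999
Product ≈ 1 (deviation 0.000%, within rounding noise).

1.0000 (no arbitrage)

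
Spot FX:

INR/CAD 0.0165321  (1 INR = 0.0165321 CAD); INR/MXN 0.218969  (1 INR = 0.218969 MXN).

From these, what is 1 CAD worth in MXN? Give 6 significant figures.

1 CAD ÷ 0.0165321 = 60.4884 INR
60.4884 INR × 0.218969 = 13.2451 MXN

CAD/MXN = 13.2451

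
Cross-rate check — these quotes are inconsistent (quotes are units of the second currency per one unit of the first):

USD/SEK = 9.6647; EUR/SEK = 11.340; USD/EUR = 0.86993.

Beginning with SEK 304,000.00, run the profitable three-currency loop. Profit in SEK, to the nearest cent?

Profitable loop is SEK → USD → EUR → SEK:
SEK 304,000.00 ÷ 9.6647 = USD 31,454.68
USD 31,454.68 × 0.86993 = EUR 27,363.37
EUR 27,363.37 × 11.340 = SEK 310,300.57
Profit = SEK 310,300.57 − SEK 304,000.00

Profit: SEK 6,300.57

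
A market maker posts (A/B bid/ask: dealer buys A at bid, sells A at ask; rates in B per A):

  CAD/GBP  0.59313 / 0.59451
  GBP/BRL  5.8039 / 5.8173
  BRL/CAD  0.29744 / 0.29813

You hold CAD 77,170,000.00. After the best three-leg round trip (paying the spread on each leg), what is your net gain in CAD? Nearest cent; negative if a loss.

Best loop CAD → GBP → BRL → CAD:
CAD 77,170,000.00 × 0.59313 (sell CAD at bid) = GBP 45,771,842.10
GBP 45,771,842.10 × 5.8039 (sell GBP at bid) = BRL 265,655,194.36
BRL 265,655,194.36 × 0.29744 (sell BRL at bid) = CAD 79,016,481.01

Net profit: CAD 1,846,481.01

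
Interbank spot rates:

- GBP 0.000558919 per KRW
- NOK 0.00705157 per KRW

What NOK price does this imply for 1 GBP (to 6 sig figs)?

1 GBP ÷ 0.000558919 = 1789.17 KRW
1789.17 KRW × 0.00705157 = 12.6164 NOK

GBP/NOK = 12.6164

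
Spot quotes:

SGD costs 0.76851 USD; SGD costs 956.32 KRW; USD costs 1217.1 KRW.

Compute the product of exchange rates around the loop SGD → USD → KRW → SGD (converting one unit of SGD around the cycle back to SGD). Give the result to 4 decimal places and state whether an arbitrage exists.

0.9781 (arbitrage exists)

Around SGD → USD → KRW → SGD: 1 × 0.76851 × 1217.1 ÷ 956.32 = 0.978076
Product < 1; profitable direction is SGD → KRW → USD → SGD.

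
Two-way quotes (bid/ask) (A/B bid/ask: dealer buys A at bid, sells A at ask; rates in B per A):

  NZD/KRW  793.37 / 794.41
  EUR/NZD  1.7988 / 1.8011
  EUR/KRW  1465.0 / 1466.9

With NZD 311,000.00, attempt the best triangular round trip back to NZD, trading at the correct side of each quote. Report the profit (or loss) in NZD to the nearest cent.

Net profit: NZD 7,431.11

Best loop NZD → EUR → KRW → NZD:
NZD 311,000.00 ÷ 1.8011 (buy EUR at ask) = EUR 172,672.26
EUR 172,672.26 × 1465.0 (sell EUR at bid) = KRW 252,964,855
KRW 252,964,855 ÷ 794.41 (buy NZD at ask) = NZD 318,431.11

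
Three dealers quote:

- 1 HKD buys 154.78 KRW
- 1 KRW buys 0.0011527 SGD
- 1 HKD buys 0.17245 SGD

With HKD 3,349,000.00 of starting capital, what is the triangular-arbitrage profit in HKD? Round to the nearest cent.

Profit: HKD 115,839.20

Profitable loop is HKD → KRW → SGD → HKD:
HKD 3,349,000.00 × 154.78 = KRW 518,358,220
KRW 518,358,220 × 0.0011527 = SGD 597,511.52
SGD 597,511.52 ÷ 0.17245 = HKD 3,464,839.20
Profit = HKD 3,464,839.20 − HKD 3,349,000.00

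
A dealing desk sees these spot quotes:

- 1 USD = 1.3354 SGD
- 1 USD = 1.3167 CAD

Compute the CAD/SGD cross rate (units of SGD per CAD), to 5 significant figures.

1 CAD ÷ 1.3167 = 0.759474 USD
0.759474 USD × 1.3354 = 1.0142 SGD

CAD/SGD = 1.0142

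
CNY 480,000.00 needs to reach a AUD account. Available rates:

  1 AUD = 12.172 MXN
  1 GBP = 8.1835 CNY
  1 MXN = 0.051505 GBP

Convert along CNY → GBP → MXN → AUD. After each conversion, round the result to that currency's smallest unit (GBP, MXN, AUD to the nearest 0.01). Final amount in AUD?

CNY 480,000.00 ÷ 8.1835 = GBP 58,654.61
GBP 58,654.61 ÷ 0.051505 = MXN 1,138,813.90
MXN 1,138,813.90 ÷ 12.172 = AUD 93,560.13

AUD 93,560.13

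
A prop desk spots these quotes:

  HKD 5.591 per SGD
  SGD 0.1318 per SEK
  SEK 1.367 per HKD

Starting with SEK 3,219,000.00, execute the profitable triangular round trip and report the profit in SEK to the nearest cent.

Profitable loop is SEK → SGD → HKD → SEK:
SEK 3,219,000.00 × 0.1318 = SGD 424,264.20
SGD 424,264.20 × 5.591 = HKD 2,372,061.14
HKD 2,372,061.14 × 1.367 = SEK 3,242,607.58
Profit = SEK 3,242,607.58 − SEK 3,219,000.00

Profit: SEK 23,607.58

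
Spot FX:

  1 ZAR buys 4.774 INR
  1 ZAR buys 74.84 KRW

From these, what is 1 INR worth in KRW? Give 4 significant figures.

INR/KRW = 15.68

1 INR ÷ 4.774 = 0.209468 ZAR
0.209468 ZAR × 74.84 = 15.6766 KRW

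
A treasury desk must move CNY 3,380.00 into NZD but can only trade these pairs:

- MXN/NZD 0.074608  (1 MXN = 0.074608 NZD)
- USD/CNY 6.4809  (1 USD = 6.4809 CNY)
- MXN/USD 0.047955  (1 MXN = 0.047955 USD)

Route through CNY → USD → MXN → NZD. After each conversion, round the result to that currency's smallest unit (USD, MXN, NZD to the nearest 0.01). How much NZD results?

NZD 811.39

CNY 3,380.00 ÷ 6.4809 = USD 521.53
USD 521.53 ÷ 0.047955 = MXN 10,875.40
MXN 10,875.40 × 0.074608 = NZD 811.39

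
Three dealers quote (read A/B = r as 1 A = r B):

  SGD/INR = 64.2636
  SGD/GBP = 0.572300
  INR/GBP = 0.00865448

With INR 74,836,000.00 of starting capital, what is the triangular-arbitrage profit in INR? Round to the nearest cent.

Profitable loop is INR → SGD → GBP → INR:
INR 74,836,000.00 ÷ 64.2636 = SGD 1,164,516.15
SGD 1,164,516.15 × 0.572300 = GBP 666,452.59
GBP 666,452.59 ÷ 0.00865448 = INR 77,006,659.23
Profit = INR 77,006,659.23 − INR 74,836,000.00

Profit: INR 2,170,659.23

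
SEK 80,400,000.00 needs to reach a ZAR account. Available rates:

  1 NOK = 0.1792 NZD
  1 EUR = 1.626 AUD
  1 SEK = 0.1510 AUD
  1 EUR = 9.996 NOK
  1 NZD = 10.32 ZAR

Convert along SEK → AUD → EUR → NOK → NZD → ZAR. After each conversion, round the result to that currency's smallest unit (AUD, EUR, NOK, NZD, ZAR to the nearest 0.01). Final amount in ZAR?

ZAR 138,024,570.54

SEK 80,400,000.00 × 0.1510 = AUD 12,140,400.00
AUD 12,140,400.00 ÷ 1.626 = EUR 7,466,420.66
EUR 7,466,420.66 × 9.996 = NOK 74,634,340.92
NOK 74,634,340.92 × 0.1792 = NZD 13,374,473.89
NZD 13,374,473.89 × 10.32 = ZAR 138,024,570.54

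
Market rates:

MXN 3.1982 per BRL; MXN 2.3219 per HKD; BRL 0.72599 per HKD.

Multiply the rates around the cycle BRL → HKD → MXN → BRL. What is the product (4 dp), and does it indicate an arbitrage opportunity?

Around BRL → HKD → MXN → BRL: 1 ÷ 0.72599 × 2.3219 ÷ 3.1982 = 1.000017
Product ≈ 1 (deviation 0.002%, within rounding noise).

1.0000 (no arbitrage)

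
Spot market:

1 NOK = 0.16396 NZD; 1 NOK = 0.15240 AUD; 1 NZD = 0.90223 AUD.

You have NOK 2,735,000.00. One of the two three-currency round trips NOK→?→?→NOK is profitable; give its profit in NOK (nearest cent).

Profitable loop is NOK → AUD → NZD → NOK:
NOK 2,735,000.00 × 0.15240 = AUD 416,814.00
AUD 416,814.00 ÷ 0.90223 = NZD 461,981.98
NZD 461,981.98 ÷ 0.16396 = NOK 2,817,650.51
Profit = NOK 2,817,650.51 − NOK 2,735,000.00

Profit: NOK 82,650.51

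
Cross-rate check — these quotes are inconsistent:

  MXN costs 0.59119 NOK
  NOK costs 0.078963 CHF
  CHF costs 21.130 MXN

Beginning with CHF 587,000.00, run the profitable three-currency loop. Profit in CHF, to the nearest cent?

Profitable loop is CHF → NOK → MXN → CHF:
CHF 587,000.00 ÷ 0.078963 = NOK 7,433,861.43
NOK 7,433,861.43 ÷ 0.59119 = MXN 12,574,403.20
MXN 12,574,403.20 ÷ 21.130 = CHF 595,097.17
Profit = CHF 595,097.17 − CHF 587,000.00

Profit: CHF 8,097.17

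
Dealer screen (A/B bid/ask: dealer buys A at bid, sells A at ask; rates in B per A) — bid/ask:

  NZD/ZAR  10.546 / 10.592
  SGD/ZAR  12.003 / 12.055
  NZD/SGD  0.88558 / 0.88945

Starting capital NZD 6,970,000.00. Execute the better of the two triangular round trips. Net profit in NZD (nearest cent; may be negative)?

Net profit: NZD 24,753.46

Best loop NZD → SGD → ZAR → NZD:
NZD 6,970,000.00 × 0.88558 (sell NZD at bid) = SGD 6,172,492.60
SGD 6,172,492.60 × 12.003 (sell SGD at bid) = ZAR 74,088,428.68
ZAR 74,088,428.68 ÷ 10.592 (buy NZD at ask) = NZD 6,994,753.46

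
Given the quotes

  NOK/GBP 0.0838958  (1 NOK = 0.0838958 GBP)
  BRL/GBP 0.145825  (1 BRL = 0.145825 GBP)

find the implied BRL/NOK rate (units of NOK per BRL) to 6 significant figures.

BRL/NOK = 1.73817

1 BRL × 0.145825 = 0.145825 GBP
0.145825 GBP ÷ 0.0838958 = 1.73817 NOK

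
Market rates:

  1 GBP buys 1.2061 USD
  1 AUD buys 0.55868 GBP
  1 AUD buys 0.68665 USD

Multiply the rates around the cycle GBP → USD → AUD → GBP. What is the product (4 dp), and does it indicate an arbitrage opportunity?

Around GBP → USD → AUD → GBP: 1 × 1.2061 ÷ 0.68665 × 0.55868 = 0.981321
Product < 1; profitable direction is GBP → AUD → USD → GBP.

0.9813 (arbitrage exists)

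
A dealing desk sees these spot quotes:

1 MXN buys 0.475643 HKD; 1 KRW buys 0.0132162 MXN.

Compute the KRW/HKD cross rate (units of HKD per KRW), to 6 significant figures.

KRW/HKD = 0.00628619

1 KRW × 0.0132162 = 0.0132162 MXN
0.0132162 MXN × 0.475643 = 0.00628619 HKD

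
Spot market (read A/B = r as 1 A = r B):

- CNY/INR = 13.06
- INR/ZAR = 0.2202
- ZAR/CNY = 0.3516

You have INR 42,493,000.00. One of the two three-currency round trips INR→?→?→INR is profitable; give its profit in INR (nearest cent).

Profit: INR 473,180.77

Profitable loop is INR → ZAR → CNY → INR:
INR 42,493,000.00 × 0.2202 = ZAR 9,356,958.60
ZAR 9,356,958.60 × 0.3516 = CNY 3,289,906.64
CNY 3,289,906.64 × 13.06 = INR 42,966,180.77
Profit = INR 42,966,180.77 − INR 42,493,000.00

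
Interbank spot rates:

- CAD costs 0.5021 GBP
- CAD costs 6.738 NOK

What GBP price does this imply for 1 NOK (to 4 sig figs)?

NOK/GBP = 0.07452

1 NOK ÷ 6.738 = 0.148412 CAD
0.148412 CAD × 0.5021 = 0.0745177 GBP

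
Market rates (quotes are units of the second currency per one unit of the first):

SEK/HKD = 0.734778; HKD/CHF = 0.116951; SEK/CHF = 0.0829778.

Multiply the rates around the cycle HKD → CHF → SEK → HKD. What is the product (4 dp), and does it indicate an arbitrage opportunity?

1.0356 (arbitrage exists)

Around HKD → CHF → SEK → HKD: 1 × 0.116951 ÷ 0.0829778 × 0.734778 = 1.035615
Product > 1; profitable direction is HKD → CHF → SEK → HKD.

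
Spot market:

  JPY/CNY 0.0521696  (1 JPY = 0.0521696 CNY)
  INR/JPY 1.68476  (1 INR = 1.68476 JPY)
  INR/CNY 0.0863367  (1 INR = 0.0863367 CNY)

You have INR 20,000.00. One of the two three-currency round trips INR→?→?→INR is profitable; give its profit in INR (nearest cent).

Profitable loop is INR → JPY → CNY → INR:
INR 20,000.00 × 1.68476 = JPY 33,695
JPY 33,695 × 0.0521696 = CNY 1,757.87
CNY 1,757.87 ÷ 0.0863367 = INR 20,360.58
Profit = INR 20,360.58 − INR 20,000.00

Profit: INR 360.58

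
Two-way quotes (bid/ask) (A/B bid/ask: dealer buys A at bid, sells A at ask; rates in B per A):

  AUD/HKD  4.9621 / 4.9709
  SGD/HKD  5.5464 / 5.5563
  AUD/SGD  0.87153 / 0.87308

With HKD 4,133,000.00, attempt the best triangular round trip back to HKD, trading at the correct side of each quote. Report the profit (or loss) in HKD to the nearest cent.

Net profit: HKD 94,573.74

Best loop HKD → SGD → AUD → HKD:
HKD 4,133,000.00 ÷ 5.5563 (buy SGD at ask) = SGD 743,840.33
SGD 743,840.33 ÷ 0.87308 (buy AUD at ask) = AUD 851,972.70
AUD 851,972.70 × 4.9621 (sell AUD at bid) = HKD 4,227,573.74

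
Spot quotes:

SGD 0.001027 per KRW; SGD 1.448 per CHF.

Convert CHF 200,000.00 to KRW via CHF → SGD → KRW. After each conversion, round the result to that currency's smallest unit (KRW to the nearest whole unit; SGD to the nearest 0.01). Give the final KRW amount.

KRW 281,986,368

CHF 200,000.00 × 1.448 = SGD 289,600.00
SGD 289,600.00 ÷ 0.001027 = KRW 281,986,368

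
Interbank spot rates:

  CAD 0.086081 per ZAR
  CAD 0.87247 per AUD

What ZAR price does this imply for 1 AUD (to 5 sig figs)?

1 AUD × 0.87247 = 0.87247 CAD
0.87247 CAD ÷ 0.086081 = 10.1355 ZAR

AUD/ZAR = 10.135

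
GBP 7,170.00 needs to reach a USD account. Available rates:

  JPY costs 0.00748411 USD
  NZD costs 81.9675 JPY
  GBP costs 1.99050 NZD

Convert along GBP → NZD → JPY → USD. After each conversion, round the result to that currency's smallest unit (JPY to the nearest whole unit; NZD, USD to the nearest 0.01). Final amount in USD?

USD 8,755.14

GBP 7,170.00 × 1.99050 = NZD 14,271.89
NZD 14,271.89 × 81.9675 = JPY 1,169,831
JPY 1,169,831 × 0.00748411 = USD 8,755.14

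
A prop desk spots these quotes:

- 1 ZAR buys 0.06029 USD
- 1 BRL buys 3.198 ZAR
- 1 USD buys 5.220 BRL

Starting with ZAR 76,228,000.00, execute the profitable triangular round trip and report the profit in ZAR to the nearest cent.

Profitable loop is ZAR → USD → BRL → ZAR:
ZAR 76,228,000.00 × 0.06029 = USD 4,595,786.12
USD 4,595,786.12 × 5.220 = BRL 23,990,003.55
BRL 23,990,003.55 × 3.198 = ZAR 76,720,031.34
Profit = ZAR 76,720,031.34 − ZAR 76,228,000.00

Profit: ZAR 492,031.34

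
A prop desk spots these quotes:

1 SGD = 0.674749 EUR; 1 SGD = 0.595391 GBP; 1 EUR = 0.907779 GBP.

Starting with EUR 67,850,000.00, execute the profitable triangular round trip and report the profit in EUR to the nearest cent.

Profitable loop is EUR → GBP → SGD → EUR:
EUR 67,850,000.00 × 0.907779 = GBP 61,592,805.15
GBP 61,592,805.15 ÷ 0.595391 = SGD 103,449,338.59
SGD 103,449,338.59 × 0.674749 = EUR 69,802,337.76
Profit = EUR 69,802,337.76 − EUR 67,850,000.00

Profit: EUR 1,952,337.76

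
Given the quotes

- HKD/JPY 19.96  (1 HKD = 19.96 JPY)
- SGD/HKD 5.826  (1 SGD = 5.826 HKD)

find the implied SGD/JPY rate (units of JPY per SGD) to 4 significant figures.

1 SGD × 5.826 = 5.826 HKD
5.826 HKD × 19.96 = 116.287 JPY

SGD/JPY = 116.3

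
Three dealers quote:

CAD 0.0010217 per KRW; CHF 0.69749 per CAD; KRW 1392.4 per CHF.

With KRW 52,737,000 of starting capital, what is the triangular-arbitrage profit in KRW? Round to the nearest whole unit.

Profit: KRW 411,380

Profitable loop is KRW → CHF → CAD → KRW:
KRW 52,737,000 ÷ 1392.4 = CHF 37,874.89
CHF 37,874.89 ÷ 0.69749 = CAD 54,301.70
CAD 54,301.70 ÷ 0.0010217 = KRW 53,148,380
Profit = KRW 53,148,380 − KRW 52,737,000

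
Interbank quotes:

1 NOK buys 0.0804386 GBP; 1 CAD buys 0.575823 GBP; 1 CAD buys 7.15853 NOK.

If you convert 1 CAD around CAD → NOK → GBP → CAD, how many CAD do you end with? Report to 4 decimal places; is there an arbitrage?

1.0000 (no arbitrage)

Around CAD → NOK → GBP → CAD: 1 × 7.15853 × 0.0804386 ÷ 0.575823 = 0.999998
Product ≈ 1 (deviation 0.000%, within rounding noise).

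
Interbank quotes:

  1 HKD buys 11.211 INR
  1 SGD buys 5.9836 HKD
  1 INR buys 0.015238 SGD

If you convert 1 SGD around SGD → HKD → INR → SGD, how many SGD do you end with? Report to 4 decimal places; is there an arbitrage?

Around SGD → HKD → INR → SGD: 1 × 5.9836 × 11.211 × 0.015238 = 1.022198
Product > 1; profitable direction is SGD → HKD → INR → SGD.

1.0222 (arbitrage exists)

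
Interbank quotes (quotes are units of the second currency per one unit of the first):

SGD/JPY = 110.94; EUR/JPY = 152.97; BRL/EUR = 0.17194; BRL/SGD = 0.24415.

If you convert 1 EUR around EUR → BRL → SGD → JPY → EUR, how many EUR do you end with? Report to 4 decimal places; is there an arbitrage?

1.0298 (arbitrage exists)

Around EUR → BRL → SGD → JPY → EUR: 1 ÷ 0.17194 × 0.24415 × 110.94 ÷ 152.97 = 1.029821
Product > 1; profitable direction is EUR → BRL → SGD → JPY → EUR.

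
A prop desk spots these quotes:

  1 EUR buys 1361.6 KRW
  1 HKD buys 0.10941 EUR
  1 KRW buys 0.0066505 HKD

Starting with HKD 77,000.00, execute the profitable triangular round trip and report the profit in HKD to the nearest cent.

Profitable loop is HKD → KRW → EUR → HKD:
HKD 77,000.00 ÷ 0.0066505 = KRW 11,578,077
KRW 11,578,077 ÷ 1361.6 = EUR 8,503.29
EUR 8,503.29 ÷ 0.10941 = HKD 77,719.48
Profit = HKD 77,719.48 − HKD 77,000.00

Profit: HKD 719.48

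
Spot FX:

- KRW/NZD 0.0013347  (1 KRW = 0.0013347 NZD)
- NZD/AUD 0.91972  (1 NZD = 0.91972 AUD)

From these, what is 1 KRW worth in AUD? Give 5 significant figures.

KRW/AUD = 0.0012276

1 KRW × 0.0013347 = 0.0013347 NZD
0.0013347 NZD × 0.91972 = 0.00122755 AUD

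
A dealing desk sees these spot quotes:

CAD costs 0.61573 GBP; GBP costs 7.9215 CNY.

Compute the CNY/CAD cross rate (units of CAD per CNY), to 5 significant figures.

CNY/CAD = 0.20502

1 CNY ÷ 7.9215 = 0.126239 GBP
0.126239 GBP ÷ 0.61573 = 0.205023 CAD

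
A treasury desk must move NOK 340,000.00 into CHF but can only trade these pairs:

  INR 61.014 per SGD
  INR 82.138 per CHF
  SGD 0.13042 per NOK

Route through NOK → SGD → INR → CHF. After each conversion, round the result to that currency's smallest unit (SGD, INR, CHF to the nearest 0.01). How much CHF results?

NOK 340,000.00 × 0.13042 = SGD 44,342.80
SGD 44,342.80 × 61.014 = INR 2,705,531.60
INR 2,705,531.60 ÷ 82.138 = CHF 32,938.85

CHF 32,938.85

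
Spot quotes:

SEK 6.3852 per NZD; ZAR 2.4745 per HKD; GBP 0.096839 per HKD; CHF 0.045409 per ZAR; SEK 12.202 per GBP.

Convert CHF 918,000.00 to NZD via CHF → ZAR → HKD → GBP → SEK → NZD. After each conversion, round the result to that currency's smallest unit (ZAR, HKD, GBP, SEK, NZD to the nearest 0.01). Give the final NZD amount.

NZD 1,511,889.66

CHF 918,000.00 ÷ 0.045409 = ZAR 20,216,256.69
ZAR 20,216,256.69 ÷ 2.4745 = HKD 8,169,834.99
HKD 8,169,834.99 × 0.096839 = GBP 791,158.65
GBP 791,158.65 × 12.202 = SEK 9,653,717.85
SEK 9,653,717.85 ÷ 6.3852 = NZD 1,511,889.66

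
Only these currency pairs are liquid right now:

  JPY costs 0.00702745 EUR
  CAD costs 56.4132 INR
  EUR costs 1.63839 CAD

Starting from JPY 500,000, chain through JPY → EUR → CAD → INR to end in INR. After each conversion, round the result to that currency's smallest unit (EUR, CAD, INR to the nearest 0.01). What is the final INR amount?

JPY 500,000 × 0.00702745 = EUR 3,513.72
EUR 3,513.72 × 1.63839 = CAD 5,756.84
CAD 5,756.84 × 56.4132 = INR 324,761.77

INR 324,761.77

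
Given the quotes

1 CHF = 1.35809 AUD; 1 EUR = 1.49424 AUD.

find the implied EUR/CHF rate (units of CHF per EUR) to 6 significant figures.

1 EUR × 1.49424 = 1.49424 AUD
1.49424 AUD ÷ 1.35809 = 1.10025 CHF

EUR/CHF = 1.10025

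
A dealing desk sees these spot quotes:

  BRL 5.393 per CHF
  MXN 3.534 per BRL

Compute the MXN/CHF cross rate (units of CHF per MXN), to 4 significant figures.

1 MXN ÷ 3.534 = 0.282965 BRL
0.282965 BRL ÷ 5.393 = 0.052469 CHF

MXN/CHF = 0.05247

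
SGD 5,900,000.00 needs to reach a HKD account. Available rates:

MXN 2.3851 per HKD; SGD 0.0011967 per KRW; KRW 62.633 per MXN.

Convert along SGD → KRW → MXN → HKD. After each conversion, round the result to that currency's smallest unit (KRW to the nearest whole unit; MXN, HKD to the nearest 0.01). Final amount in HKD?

HKD 33,003,265.57

SGD 5,900,000.00 ÷ 0.0011967 = KRW 4,930,224,785
KRW 4,930,224,785 ÷ 62.633 = MXN 78,716,088.72
MXN 78,716,088.72 ÷ 2.3851 = HKD 33,003,265.57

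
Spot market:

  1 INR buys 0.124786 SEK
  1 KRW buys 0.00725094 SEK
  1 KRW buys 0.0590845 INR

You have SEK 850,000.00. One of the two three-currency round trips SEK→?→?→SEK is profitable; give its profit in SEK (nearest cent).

Profitable loop is SEK → KRW → INR → SEK:
SEK 850,000.00 ÷ 0.00725094 = KRW 117,226,180
KRW 117,226,180 × 0.0590845 = INR 6,926,250.25
INR 6,926,250.25 × 0.124786 = SEK 864,299.06
Profit = SEK 864,299.06 − SEK 850,000.00

Profit: SEK 14,299.06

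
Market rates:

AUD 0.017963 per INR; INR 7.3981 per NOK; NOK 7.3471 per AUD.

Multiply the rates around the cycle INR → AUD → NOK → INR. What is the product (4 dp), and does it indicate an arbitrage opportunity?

0.9764 (arbitrage exists)

Around INR → AUD → NOK → INR: 1 × 0.017963 × 7.3471 × 7.3981 = 0.976371
Product < 1; profitable direction is INR → NOK → AUD → INR.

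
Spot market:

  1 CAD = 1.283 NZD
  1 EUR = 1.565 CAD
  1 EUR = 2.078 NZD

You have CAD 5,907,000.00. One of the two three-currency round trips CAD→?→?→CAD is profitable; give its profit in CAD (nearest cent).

Profitable loop is CAD → EUR → NZD → CAD:
CAD 5,907,000.00 ÷ 1.565 = EUR 3,774,440.89
EUR 3,774,440.89 × 2.078 = NZD 7,843,288.18
NZD 7,843,288.18 ÷ 1.283 = CAD 6,113,240.98
Profit = CAD 6,113,240.98 − CAD 5,907,000.00

Profit: CAD 206,240.98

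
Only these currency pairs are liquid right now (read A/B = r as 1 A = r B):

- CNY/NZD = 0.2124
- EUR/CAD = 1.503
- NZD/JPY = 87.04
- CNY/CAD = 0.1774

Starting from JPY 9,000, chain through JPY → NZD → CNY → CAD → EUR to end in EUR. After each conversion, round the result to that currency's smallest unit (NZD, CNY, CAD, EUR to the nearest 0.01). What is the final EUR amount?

JPY 9,000 ÷ 87.04 = NZD 103.40
NZD 103.40 ÷ 0.2124 = CNY 486.82
CNY 486.82 × 0.1774 = CAD 86.36
CAD 86.36 ÷ 1.503 = EUR 57.46

EUR 57.46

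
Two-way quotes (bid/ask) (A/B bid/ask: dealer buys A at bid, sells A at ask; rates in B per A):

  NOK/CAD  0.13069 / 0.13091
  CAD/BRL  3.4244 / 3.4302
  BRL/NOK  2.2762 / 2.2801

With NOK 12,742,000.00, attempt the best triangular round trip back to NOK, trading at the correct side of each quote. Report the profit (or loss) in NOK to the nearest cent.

Net profit: NOK 238,005.19

Best loop NOK → CAD → BRL → NOK:
NOK 12,742,000.00 × 0.13069 (sell NOK at bid) = CAD 1,665,251.98
CAD 1,665,251.98 × 3.4244 (sell CAD at bid) = BRL 5,702,488.88
BRL 5,702,488.88 × 2.2762 (sell BRL at bid) = NOK 12,980,005.19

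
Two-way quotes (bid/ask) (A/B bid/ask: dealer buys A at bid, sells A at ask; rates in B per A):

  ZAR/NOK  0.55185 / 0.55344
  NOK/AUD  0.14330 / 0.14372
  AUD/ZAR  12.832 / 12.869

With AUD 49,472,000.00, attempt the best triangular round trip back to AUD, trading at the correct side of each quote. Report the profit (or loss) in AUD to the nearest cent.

Best loop AUD → ZAR → NOK → AUD:
AUD 49,472,000.00 × 12.832 (sell AUD at bid) = ZAR 634,824,704.00
ZAR 634,824,704.00 × 0.55185 (sell ZAR at bid) = NOK 350,328,012.90
NOK 350,328,012.90 × 0.14330 (sell NOK at bid) = AUD 50,202,004.25

Net profit: AUD 730,004.25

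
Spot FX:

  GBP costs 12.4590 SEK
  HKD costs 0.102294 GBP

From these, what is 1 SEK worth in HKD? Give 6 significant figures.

1 SEK ÷ 12.4590 = 0.0802633 GBP
0.0802633 GBP ÷ 0.102294 = 0.784633 HKD

SEK/HKD = 0.784633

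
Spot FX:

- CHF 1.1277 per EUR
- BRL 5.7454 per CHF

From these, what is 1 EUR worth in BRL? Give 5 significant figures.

EUR/BRL = 6.4791

1 EUR × 1.1277 = 1.1277 CHF
1.1277 CHF × 5.7454 = 6.47909 BRL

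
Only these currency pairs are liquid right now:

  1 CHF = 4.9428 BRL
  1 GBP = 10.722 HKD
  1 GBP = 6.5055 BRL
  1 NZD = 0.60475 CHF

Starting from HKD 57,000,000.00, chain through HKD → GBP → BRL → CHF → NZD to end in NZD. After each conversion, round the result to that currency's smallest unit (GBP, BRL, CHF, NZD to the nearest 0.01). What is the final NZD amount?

HKD 57,000,000.00 ÷ 10.722 = GBP 5,316,172.36
GBP 5,316,172.36 × 6.5055 = BRL 34,584,359.29
BRL 34,584,359.29 ÷ 4.9428 = CHF 6,996,916.58
CHF 6,996,916.58 ÷ 0.60475 = NZD 11,569,932.34

NZD 11,569,932.34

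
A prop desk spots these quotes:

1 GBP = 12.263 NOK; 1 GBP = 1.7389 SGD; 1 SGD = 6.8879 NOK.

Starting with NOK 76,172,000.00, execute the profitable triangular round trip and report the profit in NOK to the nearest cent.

Profitable loop is NOK → SGD → GBP → NOK:
NOK 76,172,000.00 ÷ 6.8879 = SGD 11,058,813.28
SGD 11,058,813.28 ÷ 1.7389 = GBP 6,359,660.29
GBP 6,359,660.29 × 12.263 = NOK 77,988,514.16
Profit = NOK 77,988,514.16 − NOK 76,172,000.00

Profit: NOK 1,816,514.16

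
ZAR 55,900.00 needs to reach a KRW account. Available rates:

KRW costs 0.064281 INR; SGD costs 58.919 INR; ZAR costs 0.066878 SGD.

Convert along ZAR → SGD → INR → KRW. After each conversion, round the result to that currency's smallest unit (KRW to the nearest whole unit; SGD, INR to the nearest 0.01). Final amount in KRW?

KRW 3,426,635

ZAR 55,900.00 × 0.066878 = SGD 3,738.48
SGD 3,738.48 × 58.919 = INR 220,267.50
INR 220,267.50 ÷ 0.064281 = KRW 3,426,635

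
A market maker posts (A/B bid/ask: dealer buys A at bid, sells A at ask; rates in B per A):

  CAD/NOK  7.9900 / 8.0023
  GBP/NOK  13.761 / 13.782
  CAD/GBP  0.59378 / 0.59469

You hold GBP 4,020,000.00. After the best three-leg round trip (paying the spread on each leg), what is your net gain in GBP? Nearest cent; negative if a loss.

Best loop GBP → NOK → CAD → GBP:
GBP 4,020,000.00 × 13.761 (sell GBP at bid) = NOK 55,319,220.00
NOK 55,319,220.00 ÷ 8.0023 (buy CAD at ask) = CAD 6,912,915.04
CAD 6,912,915.04 × 0.59378 (sell CAD at bid) = GBP 4,104,750.69

Net profit: GBP 84,750.69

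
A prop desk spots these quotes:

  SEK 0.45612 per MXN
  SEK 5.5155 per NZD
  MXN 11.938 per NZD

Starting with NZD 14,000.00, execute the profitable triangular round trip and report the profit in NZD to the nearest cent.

Profitable loop is NZD → SEK → MXN → NZD:
NZD 14,000.00 × 5.5155 = SEK 77,217.00
SEK 77,217.00 ÷ 0.45612 = MXN 169,290.98
MXN 169,290.98 ÷ 11.938 = NZD 14,180.85
Profit = NZD 14,180.85 − NZD 14,000.00

Profit: NZD 180.85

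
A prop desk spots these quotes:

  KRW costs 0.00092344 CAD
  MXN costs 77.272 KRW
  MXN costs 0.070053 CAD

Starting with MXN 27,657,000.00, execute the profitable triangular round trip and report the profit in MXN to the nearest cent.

Profit: MXN 514,447.79

Profitable loop is MXN → KRW → CAD → MXN:
MXN 27,657,000.00 × 77.272 = KRW 2,137,111,704
KRW 2,137,111,704 × 0.00092344 = CAD 1,973,494.43
CAD 1,973,494.43 ÷ 0.070053 = MXN 28,171,447.79
Profit = MXN 28,171,447.79 − MXN 27,657,000.00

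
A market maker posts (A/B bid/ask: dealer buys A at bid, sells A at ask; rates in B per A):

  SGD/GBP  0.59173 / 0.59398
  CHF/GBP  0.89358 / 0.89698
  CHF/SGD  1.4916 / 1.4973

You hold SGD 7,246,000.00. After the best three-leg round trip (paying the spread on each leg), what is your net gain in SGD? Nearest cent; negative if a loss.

Best loop SGD → CHF → GBP → SGD:
SGD 7,246,000.00 ÷ 1.4973 (buy CHF at ask) = CHF 4,839,377.55
CHF 4,839,377.55 × 0.89358 (sell CHF at bid) = GBP 4,324,370.99
GBP 4,324,370.99 ÷ 0.59398 (buy SGD at ask) = SGD 7,280,330.97

Net profit: SGD 34,330.97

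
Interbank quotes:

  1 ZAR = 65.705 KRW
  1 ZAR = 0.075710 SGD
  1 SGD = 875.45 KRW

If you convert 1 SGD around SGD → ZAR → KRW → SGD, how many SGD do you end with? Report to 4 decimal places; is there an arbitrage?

0.9913 (arbitrage exists)

Around SGD → ZAR → KRW → SGD: 1 ÷ 0.075710 × 65.705 ÷ 875.45 = 0.991320
Product < 1; profitable direction is SGD → KRW → ZAR → SGD.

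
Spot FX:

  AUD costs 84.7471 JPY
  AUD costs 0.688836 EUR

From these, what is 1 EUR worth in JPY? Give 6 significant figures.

EUR/JPY = 123.029

1 EUR ÷ 0.688836 = 1.45172 AUD
1.45172 AUD × 84.7471 = 123.029 JPY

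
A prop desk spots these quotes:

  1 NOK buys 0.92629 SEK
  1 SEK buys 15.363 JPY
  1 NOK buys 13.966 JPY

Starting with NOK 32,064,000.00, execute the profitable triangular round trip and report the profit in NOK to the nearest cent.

Profit: NOK 607,469.47

Profitable loop is NOK → SEK → JPY → NOK:
NOK 32,064,000.00 × 0.92629 = SEK 29,700,562.56
SEK 29,700,562.56 × 15.363 = JPY 456,289,743
JPY 456,289,743 ÷ 13.966 = NOK 32,671,469.47
Profit = NOK 32,671,469.47 − NOK 32,064,000.00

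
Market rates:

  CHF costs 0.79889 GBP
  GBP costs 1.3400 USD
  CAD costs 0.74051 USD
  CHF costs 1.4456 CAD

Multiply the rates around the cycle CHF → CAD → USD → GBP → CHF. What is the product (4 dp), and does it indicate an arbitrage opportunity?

1.0000 (no arbitrage)

Around CHF → CAD → USD → GBP → CHF: 1 × 1.4456 × 0.74051 ÷ 1.3400 ÷ 0.79889 = 0.999971
Product ≈ 1 (deviation 0.003%, within rounding noise).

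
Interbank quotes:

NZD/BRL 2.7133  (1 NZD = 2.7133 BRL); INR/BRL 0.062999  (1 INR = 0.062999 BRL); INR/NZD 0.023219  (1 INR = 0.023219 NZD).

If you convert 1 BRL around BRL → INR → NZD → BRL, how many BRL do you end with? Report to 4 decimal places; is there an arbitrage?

Around BRL → INR → NZD → BRL: 1 ÷ 0.062999 × 0.023219 × 2.7133 = 1.000018
Product ≈ 1 (deviation 0.002%, within rounding noise).

1.0000 (no arbitrage)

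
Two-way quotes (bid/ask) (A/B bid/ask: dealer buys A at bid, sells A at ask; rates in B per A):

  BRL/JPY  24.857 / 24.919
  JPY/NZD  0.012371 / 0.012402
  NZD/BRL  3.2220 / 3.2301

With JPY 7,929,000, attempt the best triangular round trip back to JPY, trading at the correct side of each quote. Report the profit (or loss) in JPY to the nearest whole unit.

Net profit: JPY 13,919

Best loop JPY → BRL → NZD → JPY:
JPY 7,929,000 ÷ 24.919 (buy BRL at ask) = BRL 318,190.94
BRL 318,190.94 ÷ 3.2301 (buy NZD at ask) = NZD 98,508.08
NZD 98,508.08 ÷ 0.012402 (buy JPY at ask) = JPY 7,942,919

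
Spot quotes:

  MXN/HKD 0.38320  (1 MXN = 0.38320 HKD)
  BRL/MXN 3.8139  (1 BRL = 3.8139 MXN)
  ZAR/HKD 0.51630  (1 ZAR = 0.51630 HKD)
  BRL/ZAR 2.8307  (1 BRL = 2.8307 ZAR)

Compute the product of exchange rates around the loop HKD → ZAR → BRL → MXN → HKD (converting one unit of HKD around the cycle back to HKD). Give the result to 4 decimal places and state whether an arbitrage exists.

Around HKD → ZAR → BRL → MXN → HKD: 1 ÷ 0.51630 ÷ 2.8307 × 3.8139 × 0.38320 = 0.999997
Product ≈ 1 (deviation 0.000%, within rounding noise).

1.0000 (no arbitrage)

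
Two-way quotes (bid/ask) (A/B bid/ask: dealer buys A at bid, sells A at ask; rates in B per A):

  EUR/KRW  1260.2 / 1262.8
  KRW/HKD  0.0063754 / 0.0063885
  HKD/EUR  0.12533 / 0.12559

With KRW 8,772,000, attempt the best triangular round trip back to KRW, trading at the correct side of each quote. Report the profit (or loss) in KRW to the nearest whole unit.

Best loop KRW → HKD → EUR → KRW:
KRW 8,772,000 × 0.0063754 (sell KRW at bid) = HKD 55,925.01
HKD 55,925.01 × 0.12533 (sell HKD at bid) = EUR 7,009.08
EUR 7,009.08 × 1260.2 (sell EUR at bid) = KRW 8,832,844

Net profit: KRW 60,844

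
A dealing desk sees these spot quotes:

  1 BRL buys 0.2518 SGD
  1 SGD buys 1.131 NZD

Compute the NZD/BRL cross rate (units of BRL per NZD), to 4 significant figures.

1 NZD ÷ 1.131 = 0.884173 SGD
0.884173 SGD ÷ 0.2518 = 3.51141 BRL

NZD/BRL = 3.511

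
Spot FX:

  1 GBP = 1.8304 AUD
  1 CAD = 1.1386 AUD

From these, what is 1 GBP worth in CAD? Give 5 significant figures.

1 GBP × 1.8304 = 1.8304 AUD
1.8304 AUD ÷ 1.1386 = 1.60759 CAD

GBP/CAD = 1.6076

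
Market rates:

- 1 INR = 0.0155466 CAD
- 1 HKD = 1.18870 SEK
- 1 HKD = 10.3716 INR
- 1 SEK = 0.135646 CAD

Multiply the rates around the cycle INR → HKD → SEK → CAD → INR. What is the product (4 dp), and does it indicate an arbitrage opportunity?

Around INR → HKD → SEK → CAD → INR: 1 ÷ 10.3716 × 1.18870 × 0.135646 ÷ 0.0155466 = 0.999996
Product ≈ 1 (deviation 0.000%, within rounding noise).

1.0000 (no arbitrage)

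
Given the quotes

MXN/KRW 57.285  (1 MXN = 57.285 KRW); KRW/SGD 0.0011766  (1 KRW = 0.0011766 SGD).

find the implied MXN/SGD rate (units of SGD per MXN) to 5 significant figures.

MXN/SGD = 0.067402

1 MXN × 57.285 = 57.285 KRW
57.285 KRW × 0.0011766 = 0.0674015 SGD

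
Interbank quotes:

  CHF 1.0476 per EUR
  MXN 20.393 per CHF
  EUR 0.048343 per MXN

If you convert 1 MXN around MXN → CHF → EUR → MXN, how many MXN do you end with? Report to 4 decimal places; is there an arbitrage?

0.9683 (arbitrage exists)

Around MXN → CHF → EUR → MXN: 1 ÷ 20.393 ÷ 1.0476 ÷ 0.048343 = 0.968255
Product < 1; profitable direction is MXN → EUR → CHF → MXN.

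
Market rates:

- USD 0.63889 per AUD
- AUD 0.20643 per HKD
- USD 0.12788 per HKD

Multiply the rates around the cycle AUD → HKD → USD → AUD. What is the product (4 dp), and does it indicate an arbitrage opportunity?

0.9696 (arbitrage exists)

Around AUD → HKD → USD → AUD: 1 ÷ 0.20643 × 0.12788 ÷ 0.63889 = 0.969625
Product < 1; profitable direction is AUD → USD → HKD → AUD.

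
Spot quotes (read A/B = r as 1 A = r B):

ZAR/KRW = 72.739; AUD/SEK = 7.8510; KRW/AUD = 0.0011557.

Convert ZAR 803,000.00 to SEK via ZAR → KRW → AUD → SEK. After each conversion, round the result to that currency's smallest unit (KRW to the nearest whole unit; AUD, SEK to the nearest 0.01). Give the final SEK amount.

ZAR 803,000.00 × 72.739 = KRW 58,409,417
KRW 58,409,417 × 0.0011557 = AUD 67,503.76
AUD 67,503.76 × 7.8510 = SEK 529,972.02

SEK 529,972.02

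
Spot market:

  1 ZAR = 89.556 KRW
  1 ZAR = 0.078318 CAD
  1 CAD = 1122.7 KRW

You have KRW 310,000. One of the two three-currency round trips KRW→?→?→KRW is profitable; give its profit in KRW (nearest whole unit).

Profitable loop is KRW → CAD → ZAR → KRW:
KRW 310,000 ÷ 1122.7 = CAD 276.12
CAD 276.12 ÷ 0.078318 = ZAR 3,525.63
ZAR 3,525.63 × 89.556 = KRW 315,741
Profit = KRW 315,741 − KRW 310,000

Profit: KRW 5,741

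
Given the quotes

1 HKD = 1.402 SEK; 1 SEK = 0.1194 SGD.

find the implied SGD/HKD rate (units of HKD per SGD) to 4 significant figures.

1 SGD ÷ 0.1194 = 8.37521 SEK
8.37521 SEK ÷ 1.402 = 5.97376 HKD

SGD/HKD = 5.974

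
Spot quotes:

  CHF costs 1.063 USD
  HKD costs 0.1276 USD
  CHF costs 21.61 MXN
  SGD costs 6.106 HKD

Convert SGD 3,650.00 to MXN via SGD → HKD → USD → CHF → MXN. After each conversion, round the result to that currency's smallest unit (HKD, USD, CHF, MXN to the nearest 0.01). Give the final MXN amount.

MXN 57,812.58

SGD 3,650.00 × 6.106 = HKD 22,286.90
HKD 22,286.90 × 0.1276 = USD 2,843.81
USD 2,843.81 ÷ 1.063 = CHF 2,675.27
CHF 2,675.27 × 21.61 = MXN 57,812.58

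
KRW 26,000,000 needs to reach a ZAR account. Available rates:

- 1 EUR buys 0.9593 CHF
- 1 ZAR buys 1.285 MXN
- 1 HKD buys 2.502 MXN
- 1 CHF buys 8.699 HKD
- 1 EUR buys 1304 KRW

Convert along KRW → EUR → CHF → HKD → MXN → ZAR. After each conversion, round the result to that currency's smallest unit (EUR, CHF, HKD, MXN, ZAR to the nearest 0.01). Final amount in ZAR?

KRW 26,000,000 ÷ 1304 = EUR 19,938.65
EUR 19,938.65 × 0.9593 = CHF 19,127.15
CHF 19,127.15 × 8.699 = HKD 166,387.08
HKD 166,387.08 × 2.502 = MXN 416,300.47
MXN 416,300.47 ÷ 1.285 = ZAR 323,969.24

ZAR 323,969.24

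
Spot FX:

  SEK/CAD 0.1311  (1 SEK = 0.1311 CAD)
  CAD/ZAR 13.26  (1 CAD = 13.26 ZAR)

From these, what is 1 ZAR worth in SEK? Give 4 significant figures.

1 ZAR ÷ 13.26 = 0.0754148 CAD
0.0754148 CAD ÷ 0.1311 = 0.575246 SEK

ZAR/SEK = 0.5752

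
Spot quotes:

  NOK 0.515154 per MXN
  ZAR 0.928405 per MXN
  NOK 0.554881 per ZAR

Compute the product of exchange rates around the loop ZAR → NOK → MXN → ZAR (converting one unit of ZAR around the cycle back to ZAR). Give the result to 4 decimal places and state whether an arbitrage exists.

1.0000 (no arbitrage)

Around ZAR → NOK → MXN → ZAR: 1 × 0.554881 ÷ 0.515154 × 0.928405 = 1.000001
Product ≈ 1 (deviation 0.000%, within rounding noise).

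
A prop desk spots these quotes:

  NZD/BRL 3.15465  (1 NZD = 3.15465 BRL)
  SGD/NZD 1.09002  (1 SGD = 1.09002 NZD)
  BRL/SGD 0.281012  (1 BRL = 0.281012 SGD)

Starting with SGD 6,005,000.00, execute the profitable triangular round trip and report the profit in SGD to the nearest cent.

Profit: SGD 209,447.12

Profitable loop is SGD → BRL → NZD → SGD:
SGD 6,005,000.00 ÷ 0.281012 = BRL 21,369,194.20
BRL 21,369,194.20 ÷ 3.15465 = NZD 6,773,871.65
NZD 6,773,871.65 ÷ 1.09002 = SGD 6,214,447.12
Profit = SGD 6,214,447.12 − SGD 6,005,000.00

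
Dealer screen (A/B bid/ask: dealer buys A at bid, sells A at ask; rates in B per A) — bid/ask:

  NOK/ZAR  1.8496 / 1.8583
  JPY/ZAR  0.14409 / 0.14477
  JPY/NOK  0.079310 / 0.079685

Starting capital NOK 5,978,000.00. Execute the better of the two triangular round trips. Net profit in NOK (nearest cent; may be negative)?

Net profit: NOK 79,356.06

Best loop NOK → ZAR → JPY → NOK:
NOK 5,978,000.00 × 1.8496 (sell NOK at bid) = ZAR 11,056,908.80
ZAR 11,056,908.80 ÷ 0.14477 (buy JPY at ask) = JPY 76,375,691
JPY 76,375,691 × 0.079310 (sell JPY at bid) = NOK 6,057,356.06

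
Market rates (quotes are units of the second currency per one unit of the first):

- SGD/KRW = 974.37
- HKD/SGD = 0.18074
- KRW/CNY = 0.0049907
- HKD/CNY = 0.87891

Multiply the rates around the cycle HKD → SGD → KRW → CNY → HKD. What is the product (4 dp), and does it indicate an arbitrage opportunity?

Around HKD → SGD → KRW → CNY → HKD: 1 × 0.18074 × 974.37 × 0.0049907 ÷ 0.87891 = 0.999989
Product ≈ 1 (deviation 0.001%, within rounding noise).

1.0000 (no arbitrage)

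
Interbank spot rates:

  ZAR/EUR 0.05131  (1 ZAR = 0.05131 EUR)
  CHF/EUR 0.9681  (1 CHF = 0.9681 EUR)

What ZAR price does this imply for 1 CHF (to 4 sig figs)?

1 CHF × 0.9681 = 0.9681 EUR
0.9681 EUR ÷ 0.05131 = 18.8677 ZAR

CHF/ZAR = 18.87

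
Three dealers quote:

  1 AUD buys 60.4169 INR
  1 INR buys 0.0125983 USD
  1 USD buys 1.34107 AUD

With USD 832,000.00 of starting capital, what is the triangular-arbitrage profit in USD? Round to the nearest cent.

Profit: USD 17,268.78

Profitable loop is USD → AUD → INR → USD:
USD 832,000.00 × 1.34107 = AUD 1,115,770.24
AUD 1,115,770.24 × 60.4169 = INR 67,411,379.01
INR 67,411,379.01 × 0.0125983 = USD 849,268.78
Profit = USD 849,268.78 − USD 832,000.00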